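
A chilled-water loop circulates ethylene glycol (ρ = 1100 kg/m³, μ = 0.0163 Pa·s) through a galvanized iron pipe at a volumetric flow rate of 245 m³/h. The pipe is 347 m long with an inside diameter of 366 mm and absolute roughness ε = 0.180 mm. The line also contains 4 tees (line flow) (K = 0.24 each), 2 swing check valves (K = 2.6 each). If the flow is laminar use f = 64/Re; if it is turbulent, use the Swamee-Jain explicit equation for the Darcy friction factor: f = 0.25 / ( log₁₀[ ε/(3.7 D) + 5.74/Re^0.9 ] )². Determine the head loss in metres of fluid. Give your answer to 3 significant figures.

Q = 245 m³/h = 245/3600 = 0.06806 m³/s.
Cross-sectional area A = πD²/4 = π(0.366)²/4 = 0.1052 m²; mean velocity V = Q/A = 0.06806/0.1052 = 0.6469 m/s.
Reynolds number Re = ρVD/μ = 1100 · 0.6469 · 0.366 / 0.0163 = 1.598e+04.
Re > 4000 → turbulent. Relative roughness ε/D = 0.00018/0.366 = 0.000492. Swamee-Jain: f = 0.25/(log₁₀[0.000492/3.7 + 5.74/1.598e+04^0.9])² = 0.25/(log₁₀[0.000133 + 0.000946])² = 0.25/(-2.967)² = 0.0284.
Total minor-loss coefficient ΣK = 4·0.24 + 2·2.6 = 6.16.
ΔP = [f·L/D + ΣK]·(ρV²/2) = [0.0284·347/0.366 + 6.16]·(1100·0.6469²/2) = [26.92 + 6.16]·230.1 = 7614 Pa.
Head loss h_f = ΔP/(ρg) = 7614/(1100·9.81) = 0.706 m.

h_f ≈ 0.706 m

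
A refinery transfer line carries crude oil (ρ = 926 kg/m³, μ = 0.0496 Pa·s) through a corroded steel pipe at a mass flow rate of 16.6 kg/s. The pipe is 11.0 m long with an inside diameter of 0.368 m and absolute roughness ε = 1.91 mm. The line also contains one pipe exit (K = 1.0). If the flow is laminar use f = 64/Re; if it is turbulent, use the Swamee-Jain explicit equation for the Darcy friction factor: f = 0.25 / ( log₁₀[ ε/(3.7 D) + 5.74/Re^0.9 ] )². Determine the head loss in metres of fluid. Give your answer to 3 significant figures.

A = πD²/4 = π(0.368)²/4 = 0.1064 m²; mean velocity V = ṁ/(ρA) = 16.6/(926 · 0.1064) = 0.1685 m/s.
Reynolds number Re = ρVD/μ = 926 · 0.1685 · 0.368 / 0.0496 = 1158.
Re < 2300 → laminar flow, so f = 64/Re = 64/1158 = 0.05527 (the turbulent correlation is not needed).
Total minor-loss coefficient ΣK = 1·1 = 1.
ΔP = [f·L/D + ΣK]·(ρV²/2) = [0.05527·11/0.368 + 1]·(926·0.1685²/2) = [1.652 + 1]·13.15 = 34.88 Pa.
Head loss h_f = ΔP/(ρg) = 34.88/(926·9.81) = 0.00384 m.

h_f ≈ 0.00384 m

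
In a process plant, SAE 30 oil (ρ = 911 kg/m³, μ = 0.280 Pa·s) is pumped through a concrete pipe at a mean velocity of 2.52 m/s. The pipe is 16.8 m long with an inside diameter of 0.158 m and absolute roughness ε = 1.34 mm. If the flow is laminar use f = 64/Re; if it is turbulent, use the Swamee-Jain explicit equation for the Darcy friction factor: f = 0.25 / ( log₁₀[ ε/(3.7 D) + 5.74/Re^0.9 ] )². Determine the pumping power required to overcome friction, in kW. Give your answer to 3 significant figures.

P ≈ 0.751 kW

Reynolds number Re = ρVD/μ = 911 · 2.52 · 0.158 / 0.28 = 1295.
Re < 2300 → laminar flow, so f = 64/Re = 64/1295 = 0.0494 (the turbulent correlation is not needed).
Darcy-Weisbach: ΔP = f(L/D)(ρV²/2) = 0.0494·(16.8/0.158)·(911·2.52²/2) = 0.0494·106.3·2893 = 1.52e+04 Pa.
Q = V·A = 2.52·0.01961 = 0.04941 m³/s.
Pumping power P = QΔP = 0.04941·1.52e+04 = 750.8 W = 0.751 kW.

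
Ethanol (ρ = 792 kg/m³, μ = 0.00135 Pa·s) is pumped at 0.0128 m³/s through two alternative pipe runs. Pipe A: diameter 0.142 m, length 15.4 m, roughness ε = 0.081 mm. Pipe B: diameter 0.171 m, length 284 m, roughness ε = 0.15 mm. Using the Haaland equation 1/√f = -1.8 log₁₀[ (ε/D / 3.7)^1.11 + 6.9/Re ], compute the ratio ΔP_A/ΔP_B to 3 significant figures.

ΔP_A/ΔP_B ≈ 0.128

Pipe A: V = Q/A = 0.0128/0.01584 = 0.8082 m/s; Re = 6.733e+04; ε/D = 0.00057; Haaland → f = 0.02146; ΔP_A = f(L/D)(ρV²/2) = 602 Pa.
Pipe B: V = Q/A = 0.0128/0.02297 = 0.5573 m/s; Re = 5.591e+04; ε/D = 0.000877; Haaland → f = 0.02302; ΔP_B = f(L/D)(ρV²/2) = 4704 Pa.
ΔP_A/ΔP_B = 602/4704 = 0.128.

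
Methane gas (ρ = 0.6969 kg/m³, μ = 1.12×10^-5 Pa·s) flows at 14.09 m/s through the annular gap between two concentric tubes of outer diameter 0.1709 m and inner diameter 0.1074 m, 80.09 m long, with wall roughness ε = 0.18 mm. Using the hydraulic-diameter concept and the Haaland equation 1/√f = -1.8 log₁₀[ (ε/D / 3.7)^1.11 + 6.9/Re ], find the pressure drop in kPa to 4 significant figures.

ΔP ≈ 2.434 kPa

Hydraulic diameter D_h = 4A/P = D_o - D_i = 0.1709 - 0.1074 = 0.0635 m.
Re = ρVD_h/μ = 0.6969·14.09·0.0635/1.12e-05 = 5.567e+04.
ε/D_h = 0.00018/0.0635 = 0.00283; Haaland gives 1/√f = -1.8 log₁₀[0.000348+0.000124] = 5.987, so f = 0.0279.
ΔP = f(L/D_h)(ρV²/2) = 0.0279·80.09/0.0635·69.18 = 2434 Pa.
ΔP = 2.434 kPa.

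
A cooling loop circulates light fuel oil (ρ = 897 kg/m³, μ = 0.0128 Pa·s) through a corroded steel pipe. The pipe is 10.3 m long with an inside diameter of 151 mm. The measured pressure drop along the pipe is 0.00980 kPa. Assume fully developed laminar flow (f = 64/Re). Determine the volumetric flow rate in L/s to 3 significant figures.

Q ≈ 0.948 L/s

For laminar flow, f = 64/Re with Re = ρVD/μ, so Darcy-Weisbach reduces to ΔP = 32μLV/D². Solving for V: V = ΔP·D²/(32μL) = 9.8·(0.151)²/(32·0.0128·10.3) = 0.05296 m/s.
Check: Re = ρVD/μ = 897·0.05296·0.151/0.0128 = 560.5 < 2300, so the laminar assumption holds.
Q = V·A = 0.05296·(π/4·0.151²) = 0.0009485 m³/s = 0.948 L/s.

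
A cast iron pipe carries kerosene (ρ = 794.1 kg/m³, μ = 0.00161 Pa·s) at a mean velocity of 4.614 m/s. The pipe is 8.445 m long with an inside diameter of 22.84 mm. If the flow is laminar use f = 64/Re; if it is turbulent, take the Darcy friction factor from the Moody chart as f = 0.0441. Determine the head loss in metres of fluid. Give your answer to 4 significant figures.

h_f ≈ 17.69 m

Reynolds number Re = ρVD/μ = 794.1 · 4.614 · 0.02284 / 0.00161 = 5.198e+04.
Re > 4000 → turbulent; use the Moody-chart value f = 0.0441.
Darcy-Weisbach: ΔP = f(L/D)(ρV²/2) = 0.0441·(8.445/0.02284)·(794.1·4.614²/2) = 0.0441·369.7·8453 = 1.378e+05 Pa.
Head loss h_f = ΔP/(ρg) = 1.378e+05/(794.1·9.81) = 17.69 m.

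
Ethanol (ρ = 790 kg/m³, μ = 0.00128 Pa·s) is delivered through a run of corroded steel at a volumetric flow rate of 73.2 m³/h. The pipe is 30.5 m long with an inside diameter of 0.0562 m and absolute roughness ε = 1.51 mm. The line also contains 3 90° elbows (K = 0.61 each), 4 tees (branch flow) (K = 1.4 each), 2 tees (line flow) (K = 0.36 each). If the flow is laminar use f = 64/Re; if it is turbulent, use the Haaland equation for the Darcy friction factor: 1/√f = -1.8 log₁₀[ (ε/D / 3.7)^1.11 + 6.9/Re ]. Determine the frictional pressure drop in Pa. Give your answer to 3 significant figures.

Q = 73.2 m³/h = 73.2/3600 = 0.02033 m³/s.
Cross-sectional area A = πD²/4 = π(0.0562)²/4 = 0.002481 m²; mean velocity V = Q/A = 0.02033/0.002481 = 8.197 m/s.
Reynolds number Re = ρVD/μ = 790 · 8.197 · 0.0562 / 0.00128 = 2.843e+05.
Re > 4000 → turbulent. Relative roughness ε/D = 0.00151/0.0562 = 0.0269. Haaland: 1/√f = -1.8 log₁₀[(0.0269/3.7)^1.11 + 6.9/2.843e+05] = -1.8 log₁₀[0.00422 + 2.43e-05] = 4.269, so f = 0.05487.
Total minor-loss coefficient ΣK = 3·0.61 + 4·1.4 + 2·0.36 = 8.15.
ΔP = [f·L/D + ΣK]·(ρV²/2) = [0.05487·30.5/0.0562 + 8.15]·(790·8.197²/2) = [29.78 + 8.15]·2.654e+04 = 1.007e+06 Pa.

ΔP ≈ 1.01×10^6 Pa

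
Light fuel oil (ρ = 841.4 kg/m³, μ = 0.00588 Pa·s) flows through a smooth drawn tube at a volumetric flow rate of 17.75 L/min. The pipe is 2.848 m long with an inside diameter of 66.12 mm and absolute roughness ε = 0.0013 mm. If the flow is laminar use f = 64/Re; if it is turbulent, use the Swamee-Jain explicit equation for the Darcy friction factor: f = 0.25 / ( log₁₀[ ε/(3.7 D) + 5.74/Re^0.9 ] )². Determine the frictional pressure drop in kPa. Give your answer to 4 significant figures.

Q = 17.75 L/min = 17.75/60000 = 0.0002958 m³/s.
Cross-sectional area A = πD²/4 = π(0.06612)²/4 = 0.003434 m²; mean velocity V = Q/A = 0.0002958/0.003434 = 0.08616 m/s.
Reynolds number Re = ρVD/μ = 841.4 · 0.08616 · 0.06612 / 0.00588 = 815.2.
Re < 2300 → laminar flow, so f = 64/Re = 64/815.2 = 0.07851 (the turbulent correlation is not needed).
Darcy-Weisbach: ΔP = f(L/D)(ρV²/2) = 0.07851·(2.848/0.06612)·(841.4·0.08616²/2) = 0.07851·43.07·3.123 = 10.56 Pa.
ΔP = 10.56 Pa = 0.01056 kPa.

ΔP ≈ 0.01056 kPa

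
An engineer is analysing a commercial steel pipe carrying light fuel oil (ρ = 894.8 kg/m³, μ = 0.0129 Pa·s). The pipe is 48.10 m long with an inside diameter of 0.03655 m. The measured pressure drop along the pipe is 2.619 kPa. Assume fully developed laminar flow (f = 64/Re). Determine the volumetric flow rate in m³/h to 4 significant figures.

For laminar flow, f = 64/Re with Re = ρVD/μ, so Darcy-Weisbach reduces to ΔP = 32μLV/D². Solving for V: V = ΔP·D²/(32μL) = 2619·(0.03655)²/(32·0.0129·48.1) = 0.1762 m/s.
Check: Re = ρVD/μ = 894.8·0.1762·0.03655/0.0129 = 446.7 < 2300, so the laminar assumption holds.
Q = V·A = 0.1762·(π/4·0.03655²) = 0.0001849 m³/s = 0.6656 m³/h.

Q ≈ 0.6656 m³/h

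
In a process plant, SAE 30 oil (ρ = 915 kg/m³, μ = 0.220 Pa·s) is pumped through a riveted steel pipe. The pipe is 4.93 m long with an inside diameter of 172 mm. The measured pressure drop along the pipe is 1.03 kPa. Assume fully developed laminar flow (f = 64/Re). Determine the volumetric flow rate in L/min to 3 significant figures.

For laminar flow, f = 64/Re with Re = ρVD/μ, so Darcy-Weisbach reduces to ΔP = 32μLV/D². Solving for V: V = ΔP·D²/(32μL) = 1030·(0.172)²/(32·0.22·4.93) = 0.878 m/s.
Check: Re = ρVD/μ = 915·0.878·0.172/0.22 = 628.1 < 2300, so the laminar assumption holds.
Q = V·A = 0.878·(π/4·0.172²) = 0.0204 m³/s = 1220 L/min.

Q ≈ 1220 L/min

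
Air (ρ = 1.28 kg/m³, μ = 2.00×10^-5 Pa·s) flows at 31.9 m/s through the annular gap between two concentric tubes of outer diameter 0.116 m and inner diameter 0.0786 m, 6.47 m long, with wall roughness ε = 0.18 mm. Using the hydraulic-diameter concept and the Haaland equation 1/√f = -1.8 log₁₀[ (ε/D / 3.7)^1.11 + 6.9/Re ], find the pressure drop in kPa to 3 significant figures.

ΔP ≈ 3.52 kPa

Hydraulic diameter D_h = 4A/P = D_o - D_i = 0.116 - 0.0786 = 0.0374 m.
Re = ρVD_h/μ = 1.28·31.9·0.0374/2e-05 = 7.636e+04.
ε/D_h = 0.00018/0.0374 = 0.00481; Haaland gives 1/√f = -1.8 log₁₀[0.000626+9.04e-05] = 5.66, so f = 0.03121.
ΔP = f(L/D_h)(ρV²/2) = 0.03121·6.47/0.0374·651.3 = 3516 Pa.
ΔP = 3.52 kPa.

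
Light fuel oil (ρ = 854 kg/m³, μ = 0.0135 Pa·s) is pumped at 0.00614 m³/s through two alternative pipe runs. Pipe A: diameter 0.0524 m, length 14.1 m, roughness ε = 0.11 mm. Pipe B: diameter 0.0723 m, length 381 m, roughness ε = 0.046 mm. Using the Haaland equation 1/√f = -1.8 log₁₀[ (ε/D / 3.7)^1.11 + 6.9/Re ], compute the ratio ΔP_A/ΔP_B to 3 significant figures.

ΔP_A/ΔP_B ≈ 0.180

Pipe A: V = Q/A = 0.00614/0.002157 = 2.847 m/s; Re = 9438; ε/D = 0.0021; Haaland → f = 0.0341; ΔP_A = f(L/D)(ρV²/2) = 3.176e+04 Pa.
Pipe B: V = Q/A = 0.00614/0.004106 = 1.496 m/s; Re = 6840; ε/D = 0.000636; Haaland → f = 0.03502; ΔP_B = f(L/D)(ρV²/2) = 1.763e+05 Pa.
ΔP_A/ΔP_B = 3.176e+04/1.763e+05 = 0.180.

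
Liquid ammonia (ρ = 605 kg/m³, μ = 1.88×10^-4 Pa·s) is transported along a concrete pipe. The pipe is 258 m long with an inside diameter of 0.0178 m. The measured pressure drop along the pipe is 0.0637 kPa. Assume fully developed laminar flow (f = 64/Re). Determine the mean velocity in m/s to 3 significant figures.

V ≈ 0.0130 m/s

For laminar flow, f = 64/Re with Re = ρVD/μ, so Darcy-Weisbach reduces to ΔP = 32μLV/D². Solving for V: V = ΔP·D²/(32μL) = 63.7·(0.0178)²/(32·0.000188·258) = 0.013 m/s.
Check: Re = ρVD/μ = 605·0.013·0.0178/0.000188 = 744.9 < 2300, so the laminar assumption holds.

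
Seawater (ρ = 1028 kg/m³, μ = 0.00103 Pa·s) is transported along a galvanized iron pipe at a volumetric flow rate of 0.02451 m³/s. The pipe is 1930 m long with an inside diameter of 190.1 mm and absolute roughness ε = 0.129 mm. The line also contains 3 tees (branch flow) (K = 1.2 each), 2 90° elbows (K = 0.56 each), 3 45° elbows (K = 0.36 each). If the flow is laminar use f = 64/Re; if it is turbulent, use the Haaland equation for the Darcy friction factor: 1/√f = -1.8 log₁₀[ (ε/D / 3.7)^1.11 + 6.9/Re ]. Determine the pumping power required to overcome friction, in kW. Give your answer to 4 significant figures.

Cross-sectional area A = πD²/4 = π(0.1901)²/4 = 0.02838 m²; mean velocity V = Q/A = 0.02451/0.02838 = 0.8636 m/s.
Reynolds number Re = ρVD/μ = 1028 · 0.8636 · 0.1901 / 0.00103 = 1.638e+05.
Re > 4000 → turbulent. Relative roughness ε/D = 0.000129/0.1901 = 0.000679. Haaland: 1/√f = -1.8 log₁₀[(0.000679/3.7)^1.11 + 6.9/1.638e+05] = -1.8 log₁₀[7.12e-05 + 4.21e-05] = 7.102, so f = 0.01982.
Total minor-loss coefficient ΣK = 3·1.2 + 2·0.56 + 3·0.36 = 5.8.
ΔP = [f·L/D + ΣK]·(ρV²/2) = [0.01982·1930/0.1901 + 5.8]·(1028·0.8636²/2) = [201.3 + 5.8]·383.3 = 7.937e+04 Pa.
Pumping power P = QΔP = 0.02451·7.937e+04 = 1945.3 W = 1.945 kW.

P ≈ 1.945 kW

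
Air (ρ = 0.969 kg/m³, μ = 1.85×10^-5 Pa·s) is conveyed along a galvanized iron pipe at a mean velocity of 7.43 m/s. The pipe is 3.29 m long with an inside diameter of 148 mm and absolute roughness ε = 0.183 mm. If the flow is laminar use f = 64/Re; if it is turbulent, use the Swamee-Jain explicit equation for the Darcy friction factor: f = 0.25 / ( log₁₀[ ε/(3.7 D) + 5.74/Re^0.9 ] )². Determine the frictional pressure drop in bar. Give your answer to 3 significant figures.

Reynolds number Re = ρVD/μ = 0.969 · 7.43 · 0.148 / 1.85e-05 = 5.76e+04.
Re > 4000 → turbulent. Relative roughness ε/D = 0.000183/0.148 = 0.00124. Swamee-Jain: f = 0.25/(log₁₀[0.00124/3.7 + 5.74/5.76e+04^0.9])² = 0.25/(log₁₀[0.000334 + 0.000298])² = 0.25/(-3.199)² = 0.02443.
Darcy-Weisbach: ΔP = f(L/D)(ρV²/2) = 0.02443·(3.29/0.148)·(0.969·7.43²/2) = 0.02443·22.23·26.75 = 14.53 Pa.
ΔP = 14.53 Pa = 1.45×10^-4 bar.

ΔP ≈ 1.45×10^-4 bar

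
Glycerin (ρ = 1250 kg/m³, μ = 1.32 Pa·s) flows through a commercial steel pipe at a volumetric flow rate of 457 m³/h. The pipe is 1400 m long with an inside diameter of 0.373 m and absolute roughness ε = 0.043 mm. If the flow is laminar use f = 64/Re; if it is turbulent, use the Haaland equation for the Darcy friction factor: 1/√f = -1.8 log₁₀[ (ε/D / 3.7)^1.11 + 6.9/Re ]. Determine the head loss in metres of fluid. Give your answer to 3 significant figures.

h_f ≈ 40.3 m

Q = 457 m³/h = 457/3600 = 0.1269 m³/s.
Cross-sectional area A = πD²/4 = π(0.373)²/4 = 0.1093 m²; mean velocity V = Q/A = 0.1269/0.1093 = 1.162 m/s.
Reynolds number Re = ρVD/μ = 1250 · 1.162 · 0.373 / 1.32 = 410.3.
Re < 2300 → laminar flow, so f = 64/Re = 64/410.3 = 0.156 (the turbulent correlation is not needed).
Darcy-Weisbach: ΔP = f(L/D)(ρV²/2) = 0.156·(1400/0.373)·(1250·1.162²/2) = 0.156·3753·843.5 = 4.938e+05 Pa.
Head loss h_f = ΔP/(ρg) = 4.938e+05/(1250·9.81) = 40.3 m.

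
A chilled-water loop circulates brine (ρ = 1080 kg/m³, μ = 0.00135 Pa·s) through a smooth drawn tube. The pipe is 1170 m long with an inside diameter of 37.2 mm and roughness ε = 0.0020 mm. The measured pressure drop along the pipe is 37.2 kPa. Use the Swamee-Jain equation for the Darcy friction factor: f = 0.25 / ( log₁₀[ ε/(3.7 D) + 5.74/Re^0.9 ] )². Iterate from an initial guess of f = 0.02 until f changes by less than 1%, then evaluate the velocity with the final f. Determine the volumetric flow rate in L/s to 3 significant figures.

Q ≈ 0.278 L/s

Rearranging Darcy-Weisbach: V = √(2·ΔP·D/(f·L·ρ)). With ε/D = 2e-06/0.0372 = 5.38e-05, iterate starting from f = 0.02:
  f = 0.02 → V = √(2·3.72e+04·0.0372/(0.02·1170·1080)) = 0.3309 m/s; Re = ρVD/μ = 9849; f → 0.0312
  f = 0.0312 → V = 0.265 m/s; Re = 7886; f → 0.03319
  f = 0.03319 → V = 0.2569 m/s; Re = 7646; f → 0.03348
Converged (Δf/f < 1%). With the final f = 0.03348: V = √(2·3.72e+04·0.0372/(0.03348·1170·1080)) = 0.2558 m/s.
Q = V·A = 0.2558·(π/4·0.0372²) = 0.000278 m³/s = 0.278 L/s.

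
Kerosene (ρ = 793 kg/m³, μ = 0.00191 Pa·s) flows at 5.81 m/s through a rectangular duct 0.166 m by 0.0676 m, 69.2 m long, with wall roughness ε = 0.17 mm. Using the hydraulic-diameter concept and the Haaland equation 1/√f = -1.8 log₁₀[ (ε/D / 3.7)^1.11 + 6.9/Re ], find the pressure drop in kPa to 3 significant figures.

Hydraulic diameter D_h = 4A/P = 4·(0.166·0.0676)/(2·(0.166+0.0676)) = 0.04489/0.4672 = 0.09608 m.
Re = ρVD_h/μ = 793·5.81·0.09608/0.00191 = 2.318e+05.
ε/D_h = 0.00017/0.09608 = 0.00177; Haaland gives 1/√f = -1.8 log₁₀[0.000206+2.98e-05] = 6.529, so f = 0.02346.
ΔP = f(L/D_h)(ρV²/2) = 0.02346·69.2/0.09608·1.338e+04 = 2.262e+05 Pa.
ΔP = 226 kPa.

ΔP ≈ 226 kPa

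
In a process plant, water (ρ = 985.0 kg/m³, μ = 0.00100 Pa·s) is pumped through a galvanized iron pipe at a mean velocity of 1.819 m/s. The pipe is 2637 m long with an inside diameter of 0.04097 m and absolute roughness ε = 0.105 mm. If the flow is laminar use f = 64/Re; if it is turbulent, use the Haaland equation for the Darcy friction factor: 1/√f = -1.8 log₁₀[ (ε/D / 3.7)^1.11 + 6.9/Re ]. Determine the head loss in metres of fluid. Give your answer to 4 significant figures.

h_f ≈ 291.1 m

Reynolds number Re = ρVD/μ = 985 · 1.819 · 0.04097 / 0.001 = 7.341e+04.
Re > 4000 → turbulent. Relative roughness ε/D = 0.000105/0.04097 = 0.00256. Haaland: 1/√f = -1.8 log₁₀[(0.00256/3.7)^1.11 + 6.9/7.341e+04] = -1.8 log₁₀[0.000311 + 9.4e-05] = 6.106, so f = 0.02682.
Darcy-Weisbach: ΔP = f(L/D)(ρV²/2) = 0.02682·(2637/0.04097)·(985·1.819²/2) = 0.02682·6.436e+04·1630 = 2.813e+06 Pa.
Head loss h_f = ΔP/(ρg) = 2.813e+06/(985·9.81) = 291.1 m.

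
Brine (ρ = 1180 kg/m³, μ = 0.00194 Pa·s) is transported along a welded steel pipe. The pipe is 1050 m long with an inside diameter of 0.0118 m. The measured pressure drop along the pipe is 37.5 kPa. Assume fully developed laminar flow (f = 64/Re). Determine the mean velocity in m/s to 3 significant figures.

For laminar flow, f = 64/Re with Re = ρVD/μ, so Darcy-Weisbach reduces to ΔP = 32μLV/D². Solving for V: V = ΔP·D²/(32μL) = 3.75e+04·(0.0118)²/(32·0.00194·1050) = 0.0801 m/s.
Check: Re = ρVD/μ = 1180·0.0801·0.0118/0.00194 = 574.9 < 2300, so the laminar assumption holds.

V ≈ 0.0801 m/s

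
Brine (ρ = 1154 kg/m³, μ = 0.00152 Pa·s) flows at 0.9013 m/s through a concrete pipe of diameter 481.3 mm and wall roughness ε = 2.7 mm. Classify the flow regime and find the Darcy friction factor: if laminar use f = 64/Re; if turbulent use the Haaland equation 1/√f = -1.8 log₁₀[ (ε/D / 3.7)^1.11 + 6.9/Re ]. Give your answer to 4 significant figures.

f ≈ 0.03176

Re = ρVD/μ = 1154·0.9013·0.4813/0.00152 = 3.293e+05.
Re > 4000 → turbulent. ε/D = 0.0027/0.4813 = 0.00561; Haaland: 1/√f = -1.8 log₁₀[0.000742 + 2.1e-05] = 5.611, so f = 0.03176.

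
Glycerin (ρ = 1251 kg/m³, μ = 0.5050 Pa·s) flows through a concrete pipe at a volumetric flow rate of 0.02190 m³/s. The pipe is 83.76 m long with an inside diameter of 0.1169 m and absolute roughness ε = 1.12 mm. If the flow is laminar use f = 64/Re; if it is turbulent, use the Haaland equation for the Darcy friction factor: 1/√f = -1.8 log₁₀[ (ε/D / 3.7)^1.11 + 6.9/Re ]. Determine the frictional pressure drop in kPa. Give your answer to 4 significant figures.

ΔP ≈ 202.1 kPa

Cross-sectional area A = πD²/4 = π(0.1169)²/4 = 0.01073 m²; mean velocity V = Q/A = 0.0219/0.01073 = 2.04 m/s.
Reynolds number Re = ρVD/μ = 1251 · 2.04 · 0.1169 / 0.505 = 590.9.
Re < 2300 → laminar flow, so f = 64/Re = 64/590.9 = 0.1083 (the turbulent correlation is not needed).
Darcy-Weisbach: ΔP = f(L/D)(ρV²/2) = 0.1083·(83.76/0.1169)·(1251·2.04²/2) = 0.1083·716.5·2604 = 2.021e+05 Pa.
ΔP = 2.021e+05 Pa = 202.1 kPa.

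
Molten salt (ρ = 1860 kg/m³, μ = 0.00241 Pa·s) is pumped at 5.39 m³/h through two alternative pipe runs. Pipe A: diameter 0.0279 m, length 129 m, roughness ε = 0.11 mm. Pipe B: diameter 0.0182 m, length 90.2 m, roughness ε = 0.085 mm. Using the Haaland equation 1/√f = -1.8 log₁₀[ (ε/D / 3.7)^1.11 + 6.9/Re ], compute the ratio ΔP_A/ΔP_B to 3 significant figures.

ΔP_A/ΔP_B ≈ 0.165

Pipe A: V = Q/A = 0.001497/0.0006114 = 2.449 m/s; Re = 5.273e+04; ε/D = 0.00394; Haaland → f = 0.03016; ΔP_A = f(L/D)(ρV²/2) = 7.779e+05 Pa.
Pipe B: V = Q/A = 0.001497/0.0002602 = 5.755 m/s; Re = 8.084e+04; ε/D = 0.00467; Haaland → f = 0.0309; ΔP_B = f(L/D)(ρV²/2) = 4.717e+06 Pa.
ΔP_A/ΔP_B = 7.779e+05/4.717e+06 = 0.165.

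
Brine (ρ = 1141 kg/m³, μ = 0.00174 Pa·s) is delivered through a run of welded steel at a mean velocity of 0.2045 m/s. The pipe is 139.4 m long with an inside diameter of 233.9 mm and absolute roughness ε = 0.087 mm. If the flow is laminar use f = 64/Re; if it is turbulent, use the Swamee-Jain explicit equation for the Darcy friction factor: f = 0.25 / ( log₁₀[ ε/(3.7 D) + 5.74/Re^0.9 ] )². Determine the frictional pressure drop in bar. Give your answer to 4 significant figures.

Reynolds number Re = ρVD/μ = 1141 · 0.2045 · 0.2339 / 0.00174 = 3.137e+04.
Re > 4000 → turbulent. Relative roughness ε/D = 8.7e-05/0.2339 = 0.000372. Swamee-Jain: f = 0.25/(log₁₀[0.000372/3.7 + 5.74/3.137e+04^0.9])² = 0.25/(log₁₀[0.000101 + 0.000515])² = 0.25/(-3.211)² = 0.02425.
Darcy-Weisbach: ΔP = f(L/D)(ρV²/2) = 0.02425·(139.4/0.2339)·(1141·0.2045²/2) = 0.02425·596·23.86 = 344.9 Pa.
ΔP = 344.9 Pa = 0.003449 bar.

ΔP ≈ 0.003449 bar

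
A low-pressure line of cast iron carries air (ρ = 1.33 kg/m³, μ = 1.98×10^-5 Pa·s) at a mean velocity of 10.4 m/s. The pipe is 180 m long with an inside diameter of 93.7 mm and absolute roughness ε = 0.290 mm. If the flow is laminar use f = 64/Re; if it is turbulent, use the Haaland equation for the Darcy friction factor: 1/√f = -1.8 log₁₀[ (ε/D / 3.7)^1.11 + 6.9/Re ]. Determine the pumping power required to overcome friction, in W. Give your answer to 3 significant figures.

Reynolds number Re = ρVD/μ = 1.33 · 10.4 · 0.0937 / 1.98e-05 = 6.546e+04.
Re > 4000 → turbulent. Relative roughness ε/D = 0.00029/0.0937 = 0.00309. Haaland: 1/√f = -1.8 log₁₀[(0.00309/3.7)^1.11 + 6.9/6.546e+04] = -1.8 log₁₀[0.000384 + 0.000105] = 5.959, so f = 0.02816.
Darcy-Weisbach: ΔP = f(L/D)(ρV²/2) = 0.02816·(180/0.0937)·(1.33·10.4²/2) = 0.02816·1921·71.93 = 3891 Pa.
Q = V·A = 10.4·0.006896 = 0.07171 m³/s.
Pumping power P = QΔP = 0.07171·3891 = 279.0 W = 279 W.

P ≈ 279 W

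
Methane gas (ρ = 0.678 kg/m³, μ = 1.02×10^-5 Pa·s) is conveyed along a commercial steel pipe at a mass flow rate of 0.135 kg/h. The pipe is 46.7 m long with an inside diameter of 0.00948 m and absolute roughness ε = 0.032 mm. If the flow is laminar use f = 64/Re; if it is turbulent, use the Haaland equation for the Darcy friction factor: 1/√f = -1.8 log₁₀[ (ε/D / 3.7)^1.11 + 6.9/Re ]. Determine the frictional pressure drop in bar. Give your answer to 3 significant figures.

ΔP ≈ 0.00133 bar

ṁ = 0.135 kg/h = 0.135/3600 = 3.75e-05 kg/s.
A = πD²/4 = π(0.00948)²/4 = 7.058e-05 m²; mean velocity V = ṁ/(ρA) = 3.75e-05/(0.678 · 7.058e-05) = 0.7836 m/s.
Reynolds number Re = ρVD/μ = 0.678 · 0.7836 · 0.00948 / 1.02e-05 = 493.8.
Re < 2300 → laminar flow, so f = 64/Re = 64/493.8 = 0.1296 (the turbulent correlation is not needed).
Darcy-Weisbach: ΔP = f(L/D)(ρV²/2) = 0.1296·(46.7/0.00948)·(0.678·0.7836²/2) = 0.1296·4926·0.2082 = 132.9 Pa.
ΔP = 132.9 Pa = 0.00133 bar.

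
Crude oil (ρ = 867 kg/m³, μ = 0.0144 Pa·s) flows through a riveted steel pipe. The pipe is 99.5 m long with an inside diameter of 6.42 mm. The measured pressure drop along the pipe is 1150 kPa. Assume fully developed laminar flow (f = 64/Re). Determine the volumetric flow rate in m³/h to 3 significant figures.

For laminar flow, f = 64/Re with Re = ρVD/μ, so Darcy-Weisbach reduces to ΔP = 32μLV/D². Solving for V: V = ΔP·D²/(32μL) = 1.15e+06·(0.00642)²/(32·0.0144·99.5) = 1.034 m/s.
Check: Re = ρVD/μ = 867·1.034·0.00642/0.0144 = 399.6 < 2300, so the laminar assumption holds.
Q = V·A = 1.034·(π/4·0.00642²) = 3.347e-05 m³/s = 0.120 m³/h.

Q ≈ 0.120 m³/h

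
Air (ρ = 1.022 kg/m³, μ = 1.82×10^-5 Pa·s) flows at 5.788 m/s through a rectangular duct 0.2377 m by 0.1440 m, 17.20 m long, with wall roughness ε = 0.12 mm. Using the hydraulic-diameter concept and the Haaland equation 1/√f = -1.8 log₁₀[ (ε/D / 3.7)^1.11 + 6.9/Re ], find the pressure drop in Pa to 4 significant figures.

ΔP ≈ 36.52 Pa

Hydraulic diameter D_h = 4A/P = 4·(0.2377·0.144)/(2·(0.2377+0.144)) = 0.1369/0.7634 = 0.1793 m.
Re = ρVD_h/μ = 1.022·5.788·0.1793/1.82e-05 = 5.829e+04.
ε/D_h = 0.00012/0.1793 = 0.000669; Haaland gives 1/√f = -1.8 log₁₀[7.01e-05+0.000118] = 6.705, so f = 0.02225.
ΔP = f(L/D_h)(ρV²/2) = 0.02225·17.2/0.1793·17.12 = 36.52 Pa.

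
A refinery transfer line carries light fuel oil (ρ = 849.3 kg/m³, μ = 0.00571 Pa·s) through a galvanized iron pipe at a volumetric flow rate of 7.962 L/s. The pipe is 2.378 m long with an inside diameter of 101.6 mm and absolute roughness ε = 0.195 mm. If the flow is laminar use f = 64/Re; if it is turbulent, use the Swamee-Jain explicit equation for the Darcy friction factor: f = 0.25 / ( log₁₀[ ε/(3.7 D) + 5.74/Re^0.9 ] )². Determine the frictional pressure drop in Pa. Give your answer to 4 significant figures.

Q = 7.962 L/s = 7.962/1000 = 0.007962 m³/s.
Cross-sectional area A = πD²/4 = π(0.1016)²/4 = 0.008107 m²; mean velocity V = Q/A = 0.007962/0.008107 = 0.9821 m/s.
Reynolds number Re = ρVD/μ = 849.3 · 0.9821 · 0.1016 / 0.00571 = 1.484e+04.
Re > 4000 → turbulent. Relative roughness ε/D = 0.000195/0.1016 = 0.00192. Swamee-Jain: f = 0.25/(log₁₀[0.00192/3.7 + 5.74/1.484e+04^0.9])² = 0.25/(log₁₀[0.000519 + 0.00101])² = 0.25/(-2.815)² = 0.03154.
Darcy-Weisbach: ΔP = f(L/D)(ρV²/2) = 0.03154·(2.378/0.1016)·(849.3·0.9821²/2) = 0.03154·23.41·409.6 = 302.3 Pa.

ΔP ≈ 302.3 Pa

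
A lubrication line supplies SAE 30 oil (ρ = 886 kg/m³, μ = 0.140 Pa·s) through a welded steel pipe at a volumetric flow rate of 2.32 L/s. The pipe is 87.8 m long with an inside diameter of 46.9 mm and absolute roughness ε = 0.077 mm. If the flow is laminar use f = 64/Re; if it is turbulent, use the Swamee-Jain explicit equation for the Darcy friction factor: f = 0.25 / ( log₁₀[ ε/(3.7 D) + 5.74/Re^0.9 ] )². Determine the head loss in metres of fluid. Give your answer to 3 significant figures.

h_f ≈ 27.6 m

Q = 2.32 L/s = 2.32/1000 = 0.00232 m³/s.
Cross-sectional area A = πD²/4 = π(0.0469)²/4 = 0.001728 m²; mean velocity V = Q/A = 0.00232/0.001728 = 1.343 m/s.
Reynolds number Re = ρVD/μ = 886 · 1.343 · 0.0469 / 0.14 = 398.6.
Re < 2300 → laminar flow, so f = 64/Re = 64/398.6 = 0.1606 (the turbulent correlation is not needed).
Darcy-Weisbach: ΔP = f(L/D)(ρV²/2) = 0.1606·(87.8/0.0469)·(886·1.343²/2) = 0.1606·1872·798.9 = 2.401e+05 Pa.
Head loss h_f = ΔP/(ρg) = 2.401e+05/(886·9.81) = 27.6 m.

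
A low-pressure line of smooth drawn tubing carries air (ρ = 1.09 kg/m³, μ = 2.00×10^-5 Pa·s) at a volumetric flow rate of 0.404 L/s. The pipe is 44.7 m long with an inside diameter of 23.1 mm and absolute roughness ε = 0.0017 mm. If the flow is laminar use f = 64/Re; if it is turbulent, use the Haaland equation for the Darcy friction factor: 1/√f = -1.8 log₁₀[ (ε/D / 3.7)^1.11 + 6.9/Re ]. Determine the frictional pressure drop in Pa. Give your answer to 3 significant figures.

ΔP ≈ 51.7 Pa

Q = 0.404 L/s = 0.404/1000 = 0.000404 m³/s.
Cross-sectional area A = πD²/4 = π(0.0231)²/4 = 0.0004191 m²; mean velocity V = Q/A = 0.000404/0.0004191 = 0.964 m/s.
Reynolds number Re = ρVD/μ = 1.09 · 0.964 · 0.0231 / 2e-05 = 1214.
Re < 2300 → laminar flow, so f = 64/Re = 64/1214 = 0.05274 (the turbulent correlation is not needed).
Darcy-Weisbach: ΔP = f(L/D)(ρV²/2) = 0.05274·(44.7/0.0231)·(1.09·0.964²/2) = 0.05274·1935·0.5064 = 51.68 Pa.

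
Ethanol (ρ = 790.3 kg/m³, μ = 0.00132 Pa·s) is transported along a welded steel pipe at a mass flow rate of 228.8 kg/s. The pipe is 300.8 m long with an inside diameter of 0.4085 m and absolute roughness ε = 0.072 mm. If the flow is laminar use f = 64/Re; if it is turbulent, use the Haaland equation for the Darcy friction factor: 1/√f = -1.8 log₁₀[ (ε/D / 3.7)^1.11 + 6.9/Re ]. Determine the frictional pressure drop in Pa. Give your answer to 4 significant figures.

ΔP ≈ 21240 Pa

A = πD²/4 = π(0.4085)²/4 = 0.1311 m²; mean velocity V = ṁ/(ρA) = 228.8/(790.3 · 0.1311) = 2.209 m/s.
Reynolds number Re = ρVD/μ = 790.3 · 2.209 · 0.4085 / 0.00132 = 5.403e+05.
Re > 4000 → turbulent. Relative roughness ε/D = 7.2e-05/0.4085 = 0.000176. Haaland: 1/√f = -1.8 log₁₀[(0.000176/3.7)^1.11 + 6.9/5.403e+05] = -1.8 log₁₀[1.59e-05 + 1.28e-05] = 8.175, so f = 0.01496.
Darcy-Weisbach: ΔP = f(L/D)(ρV²/2) = 0.01496·(300.8/0.4085)·(790.3·2.209²/2) = 0.01496·736.4·1928 = 2.124e+04 Pa.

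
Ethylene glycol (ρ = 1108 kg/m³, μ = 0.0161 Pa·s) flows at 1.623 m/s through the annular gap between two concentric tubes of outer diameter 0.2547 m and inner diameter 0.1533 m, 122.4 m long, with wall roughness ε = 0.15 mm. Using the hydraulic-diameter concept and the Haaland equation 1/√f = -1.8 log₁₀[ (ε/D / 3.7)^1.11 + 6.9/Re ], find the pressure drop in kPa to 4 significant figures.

ΔP ≈ 56.25 kPa

Hydraulic diameter D_h = 4A/P = D_o - D_i = 0.2547 - 0.1533 = 0.1014 m.
Re = ρVD_h/μ = 1108·1.623·0.1014/0.0161 = 1.133e+04.
ε/D_h = 0.00015/0.1014 = 0.00148; Haaland gives 1/√f = -1.8 log₁₀[0.000169+0.000609] = 5.596, so f = 0.03193.
ΔP = f(L/D_h)(ρV²/2) = 0.03193·122.4/0.1014·1459 = 5.625e+04 Pa.
ΔP = 56.25 kPa.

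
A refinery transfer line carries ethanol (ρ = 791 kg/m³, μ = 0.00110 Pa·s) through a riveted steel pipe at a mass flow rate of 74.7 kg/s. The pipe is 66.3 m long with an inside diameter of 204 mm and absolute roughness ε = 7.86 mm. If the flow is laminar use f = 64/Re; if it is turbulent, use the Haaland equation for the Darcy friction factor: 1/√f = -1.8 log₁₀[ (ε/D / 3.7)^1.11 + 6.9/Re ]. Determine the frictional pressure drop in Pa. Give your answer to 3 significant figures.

ΔP ≈ 68500 Pa

A = πD²/4 = π(0.204)²/4 = 0.03269 m²; mean velocity V = ṁ/(ρA) = 74.7/(791 · 0.03269) = 2.889 m/s.
Reynolds number Re = ρVD/μ = 791 · 2.889 · 0.204 / 0.0011 = 4.238e+05.
Re > 4000 → turbulent. Relative roughness ε/D = 0.00786/0.204 = 0.0385. Haaland: 1/√f = -1.8 log₁₀[(0.0385/3.7)^1.11 + 6.9/4.238e+05] = -1.8 log₁₀[0.0063 + 1.63e-05] = 3.959, so f = 0.06381.
Darcy-Weisbach: ΔP = f(L/D)(ρV²/2) = 0.06381·(66.3/0.204)·(791·2.889²/2) = 0.06381·325·3302 = 6.847e+04 Pa.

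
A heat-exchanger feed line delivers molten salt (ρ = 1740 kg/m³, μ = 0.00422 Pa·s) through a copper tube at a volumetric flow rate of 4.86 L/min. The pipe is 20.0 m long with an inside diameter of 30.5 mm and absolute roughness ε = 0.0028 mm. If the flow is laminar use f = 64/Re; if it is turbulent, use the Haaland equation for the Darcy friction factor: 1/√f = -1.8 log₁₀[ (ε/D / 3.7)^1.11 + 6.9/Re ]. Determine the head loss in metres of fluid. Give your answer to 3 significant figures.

h_f ≈ 0.0189 m

Q = 4.86 L/min = 4.86/60000 = 8.1e-05 m³/s.
Cross-sectional area A = πD²/4 = π(0.0305)²/4 = 0.0007306 m²; mean velocity V = Q/A = 8.1e-05/0.0007306 = 0.1109 m/s.
Reynolds number Re = ρVD/μ = 1740 · 0.1109 · 0.0305 / 0.00422 = 1394.
Re < 2300 → laminar flow, so f = 64/Re = 64/1394 = 0.0459 (the turbulent correlation is not needed).
Darcy-Weisbach: ΔP = f(L/D)(ρV²/2) = 0.0459·(20/0.0305)·(1740·0.1109²/2) = 0.0459·655.7·10.69 = 321.9 Pa.
Head loss h_f = ΔP/(ρg) = 321.9/(1740·9.81) = 0.0189 m.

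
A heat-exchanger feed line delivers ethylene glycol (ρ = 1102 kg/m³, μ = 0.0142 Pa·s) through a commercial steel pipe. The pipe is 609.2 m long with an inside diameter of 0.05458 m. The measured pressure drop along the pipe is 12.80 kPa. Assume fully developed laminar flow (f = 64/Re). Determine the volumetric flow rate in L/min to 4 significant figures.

Q ≈ 19.34 L/min

For laminar flow, f = 64/Re with Re = ρVD/μ, so Darcy-Weisbach reduces to ΔP = 32μLV/D². Solving for V: V = ΔP·D²/(32μL) = 1.28e+04·(0.05458)²/(32·0.0142·609.2) = 0.1377 m/s.
Check: Re = ρVD/μ = 1102·0.1377·0.05458/0.0142 = 583.5 < 2300, so the laminar assumption holds.
Q = V·A = 0.1377·(π/4·0.05458²) = 0.0003223 m³/s = 19.34 L/min.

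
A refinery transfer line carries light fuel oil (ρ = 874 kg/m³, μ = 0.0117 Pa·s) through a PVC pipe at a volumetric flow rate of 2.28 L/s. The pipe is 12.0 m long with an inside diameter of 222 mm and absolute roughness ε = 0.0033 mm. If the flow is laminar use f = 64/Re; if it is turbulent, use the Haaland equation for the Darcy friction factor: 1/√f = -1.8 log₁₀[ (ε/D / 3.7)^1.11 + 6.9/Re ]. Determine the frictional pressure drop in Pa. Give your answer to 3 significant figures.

Q = 2.28 L/s = 2.28/1000 = 0.00228 m³/s.
Cross-sectional area A = πD²/4 = π(0.222)²/4 = 0.03871 m²; mean velocity V = Q/A = 0.00228/0.03871 = 0.0589 m/s.
Reynolds number Re = ρVD/μ = 874 · 0.0589 · 0.222 / 0.0117 = 976.8.
Re < 2300 → laminar flow, so f = 64/Re = 64/976.8 = 0.06552 (the turbulent correlation is not needed).
Darcy-Weisbach: ΔP = f(L/D)(ρV²/2) = 0.06552·(12/0.222)·(874·0.0589²/2) = 0.06552·54.05·1.516 = 5.37 Pa.

ΔP ≈ 5.37 Pa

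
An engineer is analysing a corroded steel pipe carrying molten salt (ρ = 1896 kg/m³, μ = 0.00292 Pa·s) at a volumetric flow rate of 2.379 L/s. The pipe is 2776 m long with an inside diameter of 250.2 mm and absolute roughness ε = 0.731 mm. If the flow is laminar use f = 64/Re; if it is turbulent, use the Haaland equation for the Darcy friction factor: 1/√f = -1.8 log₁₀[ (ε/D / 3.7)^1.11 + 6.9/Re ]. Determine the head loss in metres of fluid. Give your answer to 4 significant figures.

h_f ≈ 0.04834 m

Q = 2.379 L/s = 2.379/1000 = 0.002379 m³/s.
Cross-sectional area A = πD²/4 = π(0.2502)²/4 = 0.04917 m²; mean velocity V = Q/A = 0.002379/0.04917 = 0.04839 m/s.
Reynolds number Re = ρVD/μ = 1896 · 0.04839 · 0.2502 / 0.00292 = 7861.
Re > 4000 → turbulent. Relative roughness ε/D = 0.000731/0.2502 = 0.00292. Haaland: 1/√f = -1.8 log₁₀[(0.00292/3.7)^1.11 + 6.9/7861] = -1.8 log₁₀[0.00036 + 0.000878] = 5.233, so f = 0.03651.
Darcy-Weisbach: ΔP = f(L/D)(ρV²/2) = 0.03651·(2776/0.2502)·(1896·0.04839²/2) = 0.03651·1.11e+04·2.22 = 899.2 Pa.
Head loss h_f = ΔP/(ρg) = 899.2/(1896·9.81) = 0.04834 m.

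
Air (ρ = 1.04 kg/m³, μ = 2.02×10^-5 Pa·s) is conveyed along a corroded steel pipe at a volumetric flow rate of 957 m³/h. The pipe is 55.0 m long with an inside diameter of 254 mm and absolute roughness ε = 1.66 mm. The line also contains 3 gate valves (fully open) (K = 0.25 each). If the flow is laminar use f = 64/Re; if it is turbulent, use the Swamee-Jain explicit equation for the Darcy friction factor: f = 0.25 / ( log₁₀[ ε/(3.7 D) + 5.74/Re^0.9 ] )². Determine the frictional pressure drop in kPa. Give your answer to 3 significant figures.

ΔP ≈ 0.117 kPa

Q = 957 m³/h = 957/3600 = 0.2658 m³/s.
Cross-sectional area A = πD²/4 = π(0.254)²/4 = 0.05067 m²; mean velocity V = Q/A = 0.2658/0.05067 = 5.246 m/s.
Reynolds number Re = ρVD/μ = 1.04 · 5.246 · 0.254 / 2.02e-05 = 6.861e+04.
Re > 4000 → turbulent. Relative roughness ε/D = 0.00166/0.254 = 0.00654. Swamee-Jain: f = 0.25/(log₁₀[0.00654/3.7 + 5.74/6.861e+04^0.9])² = 0.25/(log₁₀[0.00177 + 0.000255])² = 0.25/(-2.694)² = 0.03444.
Total minor-loss coefficient ΣK = 3·0.25 = 0.75.
ΔP = [f·L/D + ΣK]·(ρV²/2) = [0.03444·55/0.254 + 0.75]·(1.04·5.246²/2) = [7.457 + 0.75]·14.31 = 117.5 Pa.
ΔP = 117.5 Pa = 0.117 kPa.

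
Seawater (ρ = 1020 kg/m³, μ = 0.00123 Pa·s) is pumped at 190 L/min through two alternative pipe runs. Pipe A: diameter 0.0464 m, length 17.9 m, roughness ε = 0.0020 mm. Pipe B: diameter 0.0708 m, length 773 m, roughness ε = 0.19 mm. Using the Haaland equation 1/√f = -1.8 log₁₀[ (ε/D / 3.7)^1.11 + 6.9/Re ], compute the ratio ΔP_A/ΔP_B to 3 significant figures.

Pipe A: V = Q/A = 0.003167/0.001691 = 1.873 m/s; Re = 7.206e+04; ε/D = 4.31e-05; Haaland → f = 0.01925; ΔP_A = f(L/D)(ρV²/2) = 1.328e+04 Pa.
Pipe B: V = Q/A = 0.003167/0.003937 = 0.8044 m/s; Re = 4.723e+04; ε/D = 0.00268; Haaland → f = 0.02792; ΔP_B = f(L/D)(ρV²/2) = 1.006e+05 Pa.
ΔP_A/ΔP_B = 1.328e+04/1.006e+05 = 0.132.

ΔP_A/ΔP_B ≈ 0.132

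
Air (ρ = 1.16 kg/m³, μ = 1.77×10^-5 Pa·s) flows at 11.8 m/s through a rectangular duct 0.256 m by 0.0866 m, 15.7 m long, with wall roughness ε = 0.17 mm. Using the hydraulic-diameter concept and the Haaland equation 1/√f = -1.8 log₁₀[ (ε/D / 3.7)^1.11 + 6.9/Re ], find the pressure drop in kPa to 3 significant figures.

ΔP ≈ 0.225 kPa

Hydraulic diameter D_h = 4A/P = 4·(0.256·0.0866)/(2·(0.256+0.0866)) = 0.08868/0.6852 = 0.1294 m.
Re = ρVD_h/μ = 1.16·11.8·0.1294/1.77e-05 = 1.001e+05.
ε/D_h = 0.00017/0.1294 = 0.00131; Haaland gives 1/√f = -1.8 log₁₀[0.000148+6.89e-05] = 6.594, so f = 0.023.
ΔP = f(L/D_h)(ρV²/2) = 0.023·15.7/0.1294·80.76 = 225.3 Pa.
ΔP = 0.225 kPa.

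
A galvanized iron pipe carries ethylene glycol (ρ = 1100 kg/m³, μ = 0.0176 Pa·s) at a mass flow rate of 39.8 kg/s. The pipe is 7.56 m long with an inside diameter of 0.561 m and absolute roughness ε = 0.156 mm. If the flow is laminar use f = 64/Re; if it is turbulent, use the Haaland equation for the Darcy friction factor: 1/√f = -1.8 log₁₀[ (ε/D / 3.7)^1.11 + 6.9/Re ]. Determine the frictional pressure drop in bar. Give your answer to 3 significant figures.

ΔP ≈ 5.98×10^-5 bar

A = πD²/4 = π(0.561)²/4 = 0.2472 m²; mean velocity V = ṁ/(ρA) = 39.8/(1100 · 0.2472) = 0.1464 m/s.
Reynolds number Re = ρVD/μ = 1100 · 0.1464 · 0.561 / 0.0176 = 5132.
Re > 4000 → turbulent. Relative roughness ε/D = 0.000156/0.561 = 0.000278. Haaland: 1/√f = -1.8 log₁₀[(0.000278/3.7)^1.11 + 6.9/5132] = -1.8 log₁₀[2.64e-05 + 0.00134] = 5.153, so f = 0.03765.
Darcy-Weisbach: ΔP = f(L/D)(ρV²/2) = 0.03765·(7.56/0.561)·(1100·0.1464²/2) = 0.03765·13.48·11.78 = 5.98 Pa.
ΔP = 5.98 Pa = 5.98×10^-5 bar.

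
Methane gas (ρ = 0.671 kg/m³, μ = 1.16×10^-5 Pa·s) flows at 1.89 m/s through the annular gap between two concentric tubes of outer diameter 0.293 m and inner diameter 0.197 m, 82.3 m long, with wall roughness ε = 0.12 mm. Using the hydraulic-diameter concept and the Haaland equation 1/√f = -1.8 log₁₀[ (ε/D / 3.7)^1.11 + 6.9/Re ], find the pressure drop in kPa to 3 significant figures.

Hydraulic diameter D_h = 4A/P = D_o - D_i = 0.293 - 0.197 = 0.096 m.
Re = ρVD_h/μ = 0.671·1.89·0.096/1.16e-05 = 1.05e+04.
ε/D_h = 0.00012/0.096 = 0.00125; Haaland gives 1/√f = -1.8 log₁₀[0.00014+0.000657] = 5.577, so f = 0.03215.
ΔP = f(L/D_h)(ρV²/2) = 0.03215·82.3/0.096·1.198 = 33.04 Pa.
ΔP = 0.0330 kPa.

ΔP ≈ 0.0330 kPa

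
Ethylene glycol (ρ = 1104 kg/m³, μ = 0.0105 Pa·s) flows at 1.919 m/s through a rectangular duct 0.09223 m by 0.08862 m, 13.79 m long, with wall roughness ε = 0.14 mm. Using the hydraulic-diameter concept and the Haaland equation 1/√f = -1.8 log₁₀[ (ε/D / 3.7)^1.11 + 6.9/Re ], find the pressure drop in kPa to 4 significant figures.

ΔP ≈ 9.036 kPa

Hydraulic diameter D_h = 4A/P = 4·(0.09223·0.08862)/(2·(0.09223+0.08862)) = 0.03269/0.3617 = 0.09039 m.
Re = ρVD_h/μ = 1104·1.919·0.09039/0.0105 = 1.824e+04.
ε/D_h = 0.00014/0.09039 = 0.00155; Haaland gives 1/√f = -1.8 log₁₀[0.000178+0.000378] = 5.859, so f = 0.02914.
ΔP = f(L/D_h)(ρV²/2) = 0.02914·13.79/0.09039·2033 = 9036 Pa.
ΔP = 9.036 kPa.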